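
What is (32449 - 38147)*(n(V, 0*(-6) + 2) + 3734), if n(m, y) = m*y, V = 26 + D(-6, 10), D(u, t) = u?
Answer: -21504252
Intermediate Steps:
V = 20 (V = 26 - 6 = 20)
(32449 - 38147)*(n(V, 0*(-6) + 2) + 3734) = (32449 - 38147)*(20*(0*(-6) + 2) + 3734) = -5698*(20*(0 + 2) + 3734) = -5698*(20*2 + 3734) = -5698*(40 + 3734) = -5698*3774 = -21504252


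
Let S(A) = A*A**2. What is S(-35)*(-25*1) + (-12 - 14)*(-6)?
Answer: 1072031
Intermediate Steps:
S(A) = A**3
S(-35)*(-25*1) + (-12 - 14)*(-6) = (-35)**3*(-25*1) + (-12 - 14)*(-6) = -42875*(-25) - 26*(-6) = 1071875 + 156 = 1072031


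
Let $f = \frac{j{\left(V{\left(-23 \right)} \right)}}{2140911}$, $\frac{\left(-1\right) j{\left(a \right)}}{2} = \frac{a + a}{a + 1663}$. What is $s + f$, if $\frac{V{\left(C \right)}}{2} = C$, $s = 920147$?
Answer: $\frac{3185413732443973}{3461853087} \approx 9.2015 \cdot 10^{5}$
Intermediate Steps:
$V{\left(C \right)} = 2 C$
$j{\left(a \right)} = - \frac{4 a}{1663 + a}$ ($j{\left(a \right)} = - 2 \frac{a + a}{a + 1663} = - 2 \frac{2 a}{1663 + a} = - \frac{4 a}{1663 + a}$)
$f = \frac{184}{3461853087}$ ($f = \frac{\left(-4\right) 2 \left(-23\right) \frac{1}{1663 + 2 \left(-23\right)}}{2140911} = \left(-4\right) \left(-46\right) \frac{1}{1663 - 46} \cdot \frac{1}{2140911} = \left(-4\right) \left(-46\right) \frac{1}{1617} \cdot \frac{1}{2140911} = \frac{184}{1617} \cdot \frac{1}{2140911} = \frac{184}{3461853087} \approx 5.3151 \cdot 10^{-8}$)
$s + f = 920147 + \frac{184}{3461853087} = \frac{3185413732443973}{3461853087}$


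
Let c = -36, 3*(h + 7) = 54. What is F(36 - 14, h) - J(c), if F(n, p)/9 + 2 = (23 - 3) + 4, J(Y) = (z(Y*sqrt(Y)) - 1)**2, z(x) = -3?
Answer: 182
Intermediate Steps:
h = 11 (h = -7 + (1/3)*54 = -7 + 18 = 11)
J(Y) = 16 (J(Y) = (-3 - 1)**2 = (-4)**2 = 16)
F(n, p) = 198 (F(n, p) = -18 + 9*((23 - 3) + 4) = -18 + 9*(20 + 4) = -18 + 9*24 = -18 + 216 = 198)
F(36 - 14, h) - J(c) = 198 - 1*16 = 198 - 16 = 182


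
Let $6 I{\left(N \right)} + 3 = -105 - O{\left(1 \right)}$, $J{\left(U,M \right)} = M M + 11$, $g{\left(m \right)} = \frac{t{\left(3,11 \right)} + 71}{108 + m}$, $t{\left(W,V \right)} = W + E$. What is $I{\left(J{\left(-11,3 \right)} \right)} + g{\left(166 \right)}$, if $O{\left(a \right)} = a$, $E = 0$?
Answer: $- \frac{14711}{822} \approx -17.897$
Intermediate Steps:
$t{\left(W,V \right)} = W$ ($t{\left(W,V \right)} = W + 0 = W$)
$g{\left(m \right)} = \frac{74}{108 + m}$ ($g{\left(m \right)} = \frac{3 + 71}{108 + m} = \frac{74}{108 + m}$)
$J{\left(U,M \right)} = 11 + M^{2}$ ($J{\left(U,M \right)} = M^{2} + 11 = 11 + M^{2}$)
$I{\left(N \right)} = - \frac{109}{6}$ ($I{\left(N \right)} = - \frac{1}{2} + \frac{-105 - 1}{6} = - \frac{1}{2} + \frac{1}{6} \left(-106\right) = - \frac{1}{2} - \frac{53}{3} = - \frac{109}{6}$)
$I{\left(J{\left(-11,3 \right)} \right)} + g{\left(166 \right)} = - \frac{109}{6} + \frac{74}{108 + 166} = - \frac{109}{6} + \frac{74}{274} = - \frac{109}{6} + 74 \cdot \frac{1}{274} = - \frac{109}{6} + \frac{37}{137} = - \frac{14711}{822}$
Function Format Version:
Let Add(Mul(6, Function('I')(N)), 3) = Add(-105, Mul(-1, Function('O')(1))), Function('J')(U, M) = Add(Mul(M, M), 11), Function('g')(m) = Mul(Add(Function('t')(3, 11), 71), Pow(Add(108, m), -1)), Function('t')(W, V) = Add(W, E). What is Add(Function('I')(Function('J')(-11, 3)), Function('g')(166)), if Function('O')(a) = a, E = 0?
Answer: Rational(-14711, 822) ≈ -17.897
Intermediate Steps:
Function('t')(W, V) = W (Function('t')(W, V) = Add(W, 0) = W)
Function('g')(m) = Mul(74, Pow(Add(108, m), -1)) (Function('g')(m) = Mul(Add(3, 71), Pow(Add(108, m), -1)) = Mul(74, Pow(Add(108, m), -1)))
Function('J')(U, M) = Add(11, Pow(M, 2)) (Function('J')(U, M) = Add(Pow(M, 2), 11) = Add(11, Pow(M, 2)))
Function('I')(N) = Rational(-109, 6) (Function('I')(N) = Add(Rational(-1, 2), Mul(Rational(1, 6), Add(-105, Mul(-1, 1)))) = Add(Rational(-1, 2), Mul(Rational(1, 6), Add(-105, -1))) = Add(Rational(-1, 2), Mul(Rational(1, 6), -106)) = Add(Rational(-1, 2), Rational(-53, 3)) = Rational(-109, 6))
Add(Function('I')(Function('J')(-11, 3)), Function('g')(166)) = Add(Rational(-109, 6), Mul(74, Pow(Add(108, 166), -1))) = Add(Rational(-109, 6), Mul(74, Pow(274, -1))) = Add(Rational(-109, 6), Mul(74, Rational(1, 274))) = Add(Rational(-109, 6), Rational(37, 137)) = Rational(-14711, 822)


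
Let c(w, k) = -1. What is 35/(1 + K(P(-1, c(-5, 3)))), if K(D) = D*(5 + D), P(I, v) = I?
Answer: -35/3 ≈ -11.667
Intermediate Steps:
35/(1 + K(P(-1, c(-5, 3)))) = 35/(1 - (5 - 1)) = 35/(1 - 1*4) = 35/(1 - 4) = 35/(-3) = -1/3*35 = -35/3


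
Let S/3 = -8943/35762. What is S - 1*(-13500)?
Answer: 482760171/35762 ≈ 13499.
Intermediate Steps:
S = -26829/35762 (S = 3*(-8943/35762) = -26829/35762 ≈ -0.75021)
S - 1*(-13500) = -26829/35762 - 1*(-13500) = -26829/35762 + 13500 = 482760171/35762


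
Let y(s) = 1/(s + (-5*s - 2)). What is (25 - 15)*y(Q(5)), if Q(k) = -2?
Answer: 5/3 ≈ 1.6667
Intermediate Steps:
y(s) = 1/(-2 - 4*s) (y(s) = 1/(s + (-2 - 5*s)) = 1/(-2 - 4*s))
(25 - 15)*y(Q(5)) = (25 - 15)*(-1/(2 + 4*(-2))) = 10*(-1/(2 - 8)) = 10*(-1/(-6)) = 10*(-1*(-⅙)) = 10*(⅙) = 5/3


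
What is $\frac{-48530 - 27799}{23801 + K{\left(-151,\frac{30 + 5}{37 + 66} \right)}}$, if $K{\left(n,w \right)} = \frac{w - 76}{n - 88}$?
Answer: $- \frac{69592259}{21700630} \approx -3.2069$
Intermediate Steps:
$K{\left(n,w \right)} = \frac{-76 + w}{-88 + n}$
$\frac{-48530 - 27799}{23801 + K{\left(-151,\frac{30 + 5}{37 + 66} \right)}} = \frac{-48530 - 27799}{23801 + \frac{-76 + \frac{30 + 5}{37 + 66}}{-88 - 151}} = - \frac{76329}{23801 + \frac{-76 + \frac{35}{103}}{-239}} = - \frac{76329}{23801 - \frac{-76 + 35 \cdot \frac{1}{103}}{239}} = - \frac{76329}{23801 - \frac{-76 + \frac{35}{103}}{239}} = - \frac{76329}{23801 - - \frac{7793}{24617}} = - \frac{76329}{23801 + \frac{7793}{24617}} = - \frac{76329}{\frac{585917010}{24617}} = \left(-76329\right) \frac{24617}{585917010} = - \frac{69592259}{21700630}$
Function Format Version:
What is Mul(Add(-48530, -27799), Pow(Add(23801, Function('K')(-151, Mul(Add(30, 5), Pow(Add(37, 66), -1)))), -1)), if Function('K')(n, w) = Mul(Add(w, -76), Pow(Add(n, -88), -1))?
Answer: Rational(-69592259, 21700630) ≈ -3.2069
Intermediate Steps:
Function('K')(n, w) = Mul(Pow(Add(-88, n), -1), Add(-76, w)) (Function('K')(n, w) = Mul(Add(-76, w), Pow(Add(-88, n), -1)) = Mul(Pow(Add(-88, n), -1), Add(-76, w)))
Mul(Add(-48530, -27799), Pow(Add(23801, Function('K')(-151, Mul(Add(30, 5), Pow(Add(37, 66), -1)))), -1)) = Mul(Add(-48530, -27799), Pow(Add(23801, Mul(Pow(Add(-88, -151), -1), Add(-76, Mul(Add(30, 5), Pow(Add(37, 66), -1))))), -1)) = Mul(-76329, Pow(Add(23801, Mul(Pow(-239, -1), Add(-76, Mul(35, Pow(103, -1))))), -1)) = Mul(-76329, Pow(Add(23801, Mul(Rational(-1, 239), Add(-76, Mul(35, Rational(1, 103))))), -1)) = Mul(-76329, Pow(Add(23801, Mul(Rational(-1, 239), Add(-76, Rational(35, 103)))), -1)) = Mul(-76329, Pow(Add(23801, Mul(Rational(-1, 239), Rational(-7793, 103))), -1)) = Mul(-76329, Pow(Add(23801, Rational(7793, 24617)), -1)) = Mul(-76329, Pow(Rational(585917010, 24617), -1)) = Mul(-76329, Rational(24617, 585917010)) = Rational(-69592259, 21700630)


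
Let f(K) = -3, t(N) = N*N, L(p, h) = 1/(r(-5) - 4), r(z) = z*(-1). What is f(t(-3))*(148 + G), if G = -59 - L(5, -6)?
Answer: -264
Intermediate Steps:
r(z) = -z
L(p, h) = 1 (L(p, h) = 1/(-1*(-5) - 4) = 1/(5 - 4) = 1/1 = 1)
t(N) = N²
G = -60 (G = -59 - 1*1 = -59 - 1 = -60)
f(t(-3))*(148 + G) = -3*(148 - 60) = -3*88 = -264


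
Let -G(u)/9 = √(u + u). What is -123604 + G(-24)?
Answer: -123604 - 36*I*√3 ≈ -1.236e+5 - 62.354*I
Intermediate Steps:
G(u) = -9*√2*√u (G(u) = -9*√(u + u) = -9*√2*√u)
-123604 + G(-24) = -123604 - 9*√2*√(-24) = -123604 - 9*√2*2*I*√6 = -123604 - 36*I*√3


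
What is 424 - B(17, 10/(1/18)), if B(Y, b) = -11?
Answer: 435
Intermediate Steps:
424 - B(17, 10/(1/18)) = 424 - 1*(-11) = 424 + 11 = 435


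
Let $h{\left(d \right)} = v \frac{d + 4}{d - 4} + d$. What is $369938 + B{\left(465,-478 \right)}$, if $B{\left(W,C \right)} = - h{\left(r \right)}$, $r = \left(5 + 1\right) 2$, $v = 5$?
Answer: $369916$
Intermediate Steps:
$r = 12$ ($r = 6 \cdot 2 = 12$)
$h{\left(d \right)} = d + \frac{5 \left(4 + d\right)}{-4 + d}$ ($h{\left(d \right)} = 5 \frac{d + 4}{d - 4} + d = 5 \frac{4 + d}{-4 + d} + d = \frac{5 \left(4 + d\right)}{-4 + d} + d = d + \frac{5 \left(4 + d\right)}{-4 + d}$)
$B{\left(W,C \right)} = -22$ ($B{\left(W,C \right)} = - \frac{20 + 12 + 12^{2}}{-4 + 12} = - \frac{20 + 12 + 144}{8} = - \frac{176}{8} = \left(-1\right) 22 = -22$)
$369938 + B{\left(465,-478 \right)} = 369938 - 22 = 369916$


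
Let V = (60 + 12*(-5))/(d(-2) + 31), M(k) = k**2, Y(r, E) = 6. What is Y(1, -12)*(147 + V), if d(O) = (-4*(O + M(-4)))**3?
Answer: 882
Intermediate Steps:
d(O) = (-64 - 4*O)**3 (d(O) = (-4*(O + (-4)**2))**3 = (-4*(O + 16))**3 = (-4*(16 + O))**3 = (-64 - 4*O)**3)
V = 0 (V = (60 + 12*(-5))/(-64*(16 - 2)**3 + 31) = (60 - 60)/(-64*14**3 + 31) = 0/(-64*2744 + 31) = 0/(-175616 + 31) = 0/(-175585) = 0*(-1/175585) = 0)
Y(1, -12)*(147 + V) = 6*(147 + 0) = 6*147 = 882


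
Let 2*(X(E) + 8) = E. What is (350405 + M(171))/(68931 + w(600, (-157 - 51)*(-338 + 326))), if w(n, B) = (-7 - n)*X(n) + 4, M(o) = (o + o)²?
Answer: -467369/108309 ≈ -4.3151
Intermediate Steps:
X(E) = -8 + E/2
M(o) = 4*o² (M(o) = (2*o)² = 4*o²)
w(n, B) = 4 + (-8 + n/2)*(-7 - n) (w(n, B) = (-7 - n)*(-8 + n/2) + 4 = (-8 + n/2)*(-7 - n) + 4 = 4 + (-8 + n/2)*(-7 - n))
(350405 + M(171))/(68931 + w(600, (-157 - 51)*(-338 + 326))) = (350405 + 4*171²)/(68931 + (60 - ½*600² + (9/2)*600)) = (350405 + 4*29241)/(68931 + (60 - ½*360000 + 2700)) = (350405 + 116964)/(68931 + (60 - 180000 + 2700)) = 467369/(68931 - 177240) = 467369/(-108309) = 467369*(-1/108309) = -467369/108309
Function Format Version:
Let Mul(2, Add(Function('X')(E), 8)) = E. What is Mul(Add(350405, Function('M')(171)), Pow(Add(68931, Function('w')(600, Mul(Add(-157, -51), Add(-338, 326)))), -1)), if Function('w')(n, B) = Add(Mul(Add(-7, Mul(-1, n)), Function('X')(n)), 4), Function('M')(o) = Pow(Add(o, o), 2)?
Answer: Rational(-467369, 108309) ≈ -4.3151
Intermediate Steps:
Function('X')(E) = Add(-8, Mul(Rational(1, 2), E))
Function('M')(o) = Mul(4, Pow(o, 2)) (Function('M')(o) = Pow(Mul(2, o), 2) = Mul(4, Pow(o, 2)))
Function('w')(n, B) = Add(4, Mul(Add(-8, Mul(Rational(1, 2), n)), Add(-7, Mul(-1, n)))) (Function('w')(n, B) = Add(Mul(Add(-7, Mul(-1, n)), Add(-8, Mul(Rational(1, 2), n))), 4) = Add(Mul(Add(-8, Mul(Rational(1, 2), n)), Add(-7, Mul(-1, n))), 4) = Add(4, Mul(Add(-8, Mul(Rational(1, 2), n)), Add(-7, Mul(-1, n)))))
Mul(Add(350405, Function('M')(171)), Pow(Add(68931, Function('w')(600, Mul(Add(-157, -51), Add(-338, 326)))), -1)) = Mul(Add(350405, Mul(4, Pow(171, 2))), Pow(Add(68931, Add(60, Mul(Rational(-1, 2), Pow(600, 2)), Mul(Rational(9, 2), 600))), -1)) = Mul(Add(350405, Mul(4, 29241)), Pow(Add(68931, Add(60, Mul(Rational(-1, 2), 360000), 2700)), -1)) = Mul(Add(350405, 116964), Pow(Add(68931, Add(60, -180000, 2700)), -1)) = Mul(467369, Pow(Add(68931, -177240), -1)) = Mul(467369, Pow(-108309, -1)) = Mul(467369, Rational(-1, 108309)) = Rational(-467369, 108309)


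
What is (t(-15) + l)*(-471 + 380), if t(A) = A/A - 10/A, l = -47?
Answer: 12376/3 ≈ 4125.3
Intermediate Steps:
t(A) = 1 - 10/A
(t(-15) + l)*(-471 + 380) = ((-10 - 15)/(-15) - 47)*(-471 + 380) = (-1/15*(-25) - 47)*(-91) = (5/3 - 47)*(-91) = -136/3*(-91) = 12376/3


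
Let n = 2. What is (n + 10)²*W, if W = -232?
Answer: -33408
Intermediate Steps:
(n + 10)²*W = (2 + 10)²*(-232) = 12²*(-232) = 144*(-232) = -33408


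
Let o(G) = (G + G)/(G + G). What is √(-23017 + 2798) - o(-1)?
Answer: -1 + I*√20219 ≈ -1.0 + 142.19*I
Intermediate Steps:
o(G) = 1 (o(G) = (2*G)/((2*G)) = (2*G)*(1/(2*G)) = 1)
√(-23017 + 2798) - o(-1) = √(-23017 + 2798) - 1*1 = √(-20219) - 1 = I*√20219 - 1 = -1 + I*√20219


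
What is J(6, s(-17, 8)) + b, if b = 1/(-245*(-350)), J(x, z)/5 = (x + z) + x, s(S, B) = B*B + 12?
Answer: 37730001/85750 ≈ 440.00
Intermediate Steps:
s(S, B) = 12 + B² (s(S, B) = B² + 12 = 12 + B²)
J(x, z) = 5*z + 10*x (J(x, z) = 5*((x + z) + x) = 5*(z + 2*x) = 5*z + 10*x)
b = 1/85750 ≈ 1.1662e-5
J(6, s(-17, 8)) + b = (5*(12 + 8²) + 10*6) + 1/85750 = (5*(12 + 64) + 60) + 1/85750 = (5*76 + 60) + 1/85750 = (380 + 60) + 1/85750 = 440 + 1/85750 = 37730001/85750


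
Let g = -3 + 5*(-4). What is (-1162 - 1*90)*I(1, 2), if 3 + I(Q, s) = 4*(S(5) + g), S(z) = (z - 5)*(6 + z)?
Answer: 118940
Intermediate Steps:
g = -23 (g = -3 - 20 = -23)
S(z) = (-5 + z)*(6 + z)
I(Q, s) = -95 (I(Q, s) = -3 + 4*((-30 + 5 + 5²) - 23) = -3 + 4*((-30 + 5 + 25) - 23) = -3 + 4*(0 - 23) = -3 + 4*(-23) = -3 - 92 = -95)
(-1162 - 1*90)*I(1, 2) = (-1162 - 1*90)*(-95) = (-1162 - 90)*(-95) = -1252*(-95) = 118940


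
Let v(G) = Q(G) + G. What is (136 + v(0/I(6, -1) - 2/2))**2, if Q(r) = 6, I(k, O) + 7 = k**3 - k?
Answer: 19881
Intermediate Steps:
I(k, O) = -7 + k**3 - k (I(k, O) = -7 + (k**3 - k) = -7 + k**3 - k)
v(G) = 6 + G
(136 + v(0/I(6, -1) - 2/2))**2 = (136 + (6 + (0/(-7 + 6**3 - 1*6) - 2/2)))**2 = (136 + (6 + (0/(-7 + 216 - 6) - 2*1/2)))**2 = (136 + (6 + (0/203 - 1)))**2 = (136 + (6 + (0*(1/203) - 1)))**2 = (136 + (6 + (0 - 1)))**2 = (136 + (6 - 1))**2 = (136 + 5)**2 = 141**2 = 19881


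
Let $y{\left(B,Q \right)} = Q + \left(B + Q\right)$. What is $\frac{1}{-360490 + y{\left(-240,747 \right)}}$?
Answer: $- \frac{1}{359236} \approx -2.7837 \cdot 10^{-6}$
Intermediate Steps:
$y{\left(B,Q \right)} = B + 2 Q$
$\frac{1}{-360490 + y{\left(-240,747 \right)}} = \frac{1}{-360490 + \left(-240 + 2 \cdot 747\right)} = \frac{1}{-360490 + \left(-240 + 1494\right)} = \frac{1}{-360490 + 1254} = \frac{1}{-359236} = - \frac{1}{359236}$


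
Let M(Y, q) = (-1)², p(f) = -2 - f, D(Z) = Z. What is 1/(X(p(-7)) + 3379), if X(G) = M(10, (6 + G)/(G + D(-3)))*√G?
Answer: 3379/11417636 - √5/11417636 ≈ 0.00029575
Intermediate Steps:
M(Y, q) = 1
X(G) = √G (X(G) = 1*√G = √G)
1/(X(p(-7)) + 3379) = 1/(√(-2 - 1*(-7)) + 3379) = 1/(√(-2 + 7) + 3379) = 1/(√5 + 3379) = 1/(3379 + √5)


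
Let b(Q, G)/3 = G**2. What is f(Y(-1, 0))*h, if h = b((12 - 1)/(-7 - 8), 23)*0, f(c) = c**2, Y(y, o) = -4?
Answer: 0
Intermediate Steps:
b(Q, G) = 3*G**2
h = 0 (h = (3*23**2)*0 = (3*529)*0 = 1587*0 = 0)
f(Y(-1, 0))*h = (-4)**2*0 = 16*0 = 0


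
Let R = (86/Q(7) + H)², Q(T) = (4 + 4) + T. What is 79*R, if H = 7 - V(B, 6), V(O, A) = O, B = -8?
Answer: 7640959/225 ≈ 33960.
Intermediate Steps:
H = 15 (H = 7 - 1*(-8) = 7 + 8 = 15)
Q(T) = 8 + T
R = 96721/225 (R = (86/(8 + 7) + 15)² = (86/15 + 15)² = (311/15)² = 96721/225 ≈ 429.87)
79*R = 79*(96721/225) = 7640959/225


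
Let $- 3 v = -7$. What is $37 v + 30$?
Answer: $\frac{349}{3} \approx 116.33$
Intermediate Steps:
$v = \frac{7}{3}$ ($v = \left(- \frac{1}{3}\right) \left(-7\right) = \frac{7}{3} \approx 2.3333$)
$37 v + 30 = 37 \cdot \frac{7}{3} + 30 = \frac{259}{3} + 30 = \frac{349}{3}$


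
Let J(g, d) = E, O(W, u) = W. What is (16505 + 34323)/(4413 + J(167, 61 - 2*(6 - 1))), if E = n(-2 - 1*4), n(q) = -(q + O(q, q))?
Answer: 50828/4425 ≈ 11.487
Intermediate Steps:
n(q) = -2*q (n(q) = -(q + q) = -2*q)
E = 12 (E = -2*(-2 - 1*4) = -2*(-2 - 4) = -2*(-6) = 12)
J(g, d) = 12
(16505 + 34323)/(4413 + J(167, 61 - 2*(6 - 1))) = (16505 + 34323)/(4413 + 12) = 50828/4425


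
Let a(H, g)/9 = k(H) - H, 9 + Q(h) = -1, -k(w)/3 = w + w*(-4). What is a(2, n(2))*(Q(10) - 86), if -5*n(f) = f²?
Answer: -13824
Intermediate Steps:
k(w) = 9*w (k(w) = -3*(w + w*(-4)) = -3*(w - 4*w) = -(-9)*w = 9*w)
n(f) = -f²/5
Q(h) = -10 (Q(h) = -9 - 1 = -10)
a(H, g) = 72*H (a(H, g) = 9*(9*H - H) = 9*(8*H) = 72*H)
a(2, n(2))*(Q(10) - 86) = (72*2)*(-10 - 86) = 144*(-96) = -13824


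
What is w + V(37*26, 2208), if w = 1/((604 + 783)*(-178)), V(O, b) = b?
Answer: 545124287/246886 ≈ 2208.0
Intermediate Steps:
w = -1/246886 (w = 1/(1387*(-178)) = 1/(-246886) = -1/246886 ≈ -4.0505e-6)
w + V(37*26, 2208) = -1/246886 + 2208 = 545124287/246886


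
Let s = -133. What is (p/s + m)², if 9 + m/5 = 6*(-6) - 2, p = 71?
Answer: 981318276/17689 ≈ 55476.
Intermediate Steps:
m = -235 (m = -45 + 5*(6*(-6) - 2) = -45 + 5*(-36 - 2) = -45 + 5*(-38) = -45 - 190 = -235)
(p/s + m)² = (71/(-133) - 235)² = (71*(-1/133) - 235)² = (-71/133 - 235)² = (-31326/133)² = 981318276/17689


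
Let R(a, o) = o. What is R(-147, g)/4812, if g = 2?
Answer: 1/2406 ≈ 0.00041563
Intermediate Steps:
R(-147, g)/4812 = 2/4812 = 2*(1/4812) = 1/2406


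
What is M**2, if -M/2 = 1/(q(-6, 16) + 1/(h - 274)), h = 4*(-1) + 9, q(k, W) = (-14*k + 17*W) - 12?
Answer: 289444/8562726225 ≈ 3.3803e-5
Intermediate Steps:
q(k, W) = -12 - 14*k + 17*W
h = 5 (h = -4 + 9 = 5)
M = -538/92535 (M = -2/((-12 - 14*(-6) + 17*16) + 1/(5 - 274)) = -2/((-12 + 84 + 272) + 1/(-269)) = -2/(344 - 1/269) = -2/92535/269 = -2*269/92535 = -538/92535 ≈ -0.0058140)
M**2 = (-538/92535)**2 = 289444/8562726225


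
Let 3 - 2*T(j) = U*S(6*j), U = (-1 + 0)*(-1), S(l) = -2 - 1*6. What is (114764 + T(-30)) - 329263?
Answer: -428987/2 ≈ -2.1449e+5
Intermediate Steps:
S(l) = -8 (S(l) = -2 - 6 = -8)
U = 1 (U = -1*(-1) = 1)
T(j) = 11/2 (T(j) = 3/2 - (-8)/2 = 3/2 - ½*(-8) = 3/2 + 4 = 11/2)
(114764 + T(-30)) - 329263 = (114764 + 11/2) - 329263 = 229539/2 - 329263 = -428987/2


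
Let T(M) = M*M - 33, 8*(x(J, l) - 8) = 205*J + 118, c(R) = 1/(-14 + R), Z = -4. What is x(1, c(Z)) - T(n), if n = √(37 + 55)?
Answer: -85/8 ≈ -10.625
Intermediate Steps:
x(J, l) = 91/4 + 205*J/8 (x(J, l) = 8 + (205*J + 118)/8 = 8 + (118 + 205*J)/8 = 8 + (59/4 + 205*J/8) = 91/4 + 205*J/8)
n = 2*√23 (n = √92 = 2*√23 ≈ 9.5917)
T(M) = -33 + M² (T(M) = M² - 33 = -33 + M²)
x(1, c(Z)) - T(n) = (91/4 + (205/8)*1) - (-33 + (2*√23)²) = (91/4 + 205/8) - (-33 + 92) = 387/8 - 1*59 = 387/8 - 59 = -85/8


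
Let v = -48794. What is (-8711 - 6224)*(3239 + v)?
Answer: 680363925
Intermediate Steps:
(-8711 - 6224)*(3239 + v) = (-8711 - 6224)*(3239 - 48794) = -14935*(-45555) = 680363925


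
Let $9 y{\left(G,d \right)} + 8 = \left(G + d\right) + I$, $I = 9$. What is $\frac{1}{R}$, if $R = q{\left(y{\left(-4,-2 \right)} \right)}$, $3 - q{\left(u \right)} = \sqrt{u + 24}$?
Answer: $- \frac{27}{130} - \frac{3 \sqrt{211}}{130} \approx -0.5429$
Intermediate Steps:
$y{\left(G,d \right)} = \frac{1}{9} + \frac{G}{9} + \frac{d}{9}$ ($y{\left(G,d \right)} = - \frac{8}{9} + \frac{\left(G + d\right) + 9}{9} = - \frac{8}{9} + \frac{9 + G + d}{9} = - \frac{8}{9} + \left(1 + \frac{G}{9} + \frac{d}{9}\right) = \frac{1}{9} + \frac{G}{9} + \frac{d}{9}$)
$q{\left(u \right)} = 3 - \sqrt{24 + u}$ ($q{\left(u \right)} = 3 - \sqrt{u + 24} = 3 - \sqrt{24 + u}$)
$R = 3 - \frac{\sqrt{211}}{3}$ ($R = 3 - \sqrt{24 + \left(\frac{1}{9} + \frac{1}{9} \left(-4\right) + \frac{1}{9} \left(-2\right)\right)} = 3 - \sqrt{24 - \frac{5}{9}} = 3 - \sqrt{\frac{211}{9}} = 3 - \frac{\sqrt{211}}{3} \approx -1.8419$)
$\frac{1}{R} = \frac{1}{3 - \frac{\sqrt{211}}{3}}$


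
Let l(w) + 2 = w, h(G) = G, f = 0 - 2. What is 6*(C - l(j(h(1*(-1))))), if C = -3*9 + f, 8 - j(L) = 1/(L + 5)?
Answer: -417/2 ≈ -208.50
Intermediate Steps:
f = -2
j(L) = 8 - 1/(5 + L) (j(L) = 8 - 1/(L + 5) = 8 - 1/(5 + L))
l(w) = -2 + w
C = -29 (C = -3*9 - 2 = -27 - 2 = -29)
6*(C - l(j(h(1*(-1))))) = 6*(-29 - (-2 + (39 + 8*(1*(-1)))/(5 + 1*(-1)))) = 6*(-29 - (-2 + (39 + 8*(-1))/(5 - 1))) = 6*(-29 - (-2 + (39 - 8)/4)) = 6*(-29 - (-2 + (1/4)*31)) = 6*(-29 - (-2 + 31/4)) = 6*(-29 - 1*23/4) = 6*(-29 - 23/4) = 6*(-139/4) = -417/2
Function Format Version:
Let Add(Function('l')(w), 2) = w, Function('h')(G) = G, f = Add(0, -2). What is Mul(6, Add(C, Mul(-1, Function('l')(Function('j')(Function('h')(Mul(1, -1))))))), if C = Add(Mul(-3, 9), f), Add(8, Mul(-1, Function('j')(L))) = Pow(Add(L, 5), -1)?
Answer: Rational(-417, 2) ≈ -208.50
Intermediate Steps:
f = -2
Function('j')(L) = Add(8, Mul(-1, Pow(Add(5, L), -1))) (Function('j')(L) = Add(8, Mul(-1, Pow(Add(L, 5), -1))) = Add(8, Mul(-1, Pow(Add(5, L), -1))))
Function('l')(w) = Add(-2, w)
C = -29 (C = Add(Mul(-3, 9), -2) = Add(-27, -2) = -29)
Mul(6, Add(C, Mul(-1, Function('l')(Function('j')(Function('h')(Mul(1, -1))))))) = Mul(6, Add(-29, Mul(-1, Add(-2, Mul(Pow(Add(5, Mul(1, -1)), -1), Add(39, Mul(8, Mul(1, -1)))))))) = Mul(6, Add(-29, Mul(-1, Add(-2, Mul(Pow(Add(5, -1), -1), Add(39, Mul(8, -1))))))) = Mul(6, Add(-29, Mul(-1, Add(-2, Mul(Pow(4, -1), Add(39, -8)))))) = Mul(6, Add(-29, Mul(-1, Add(-2, Mul(Rational(1, 4), 31))))) = Mul(6, Add(-29, Mul(-1, Add(-2, Rational(31, 4))))) = Mul(6, Add(-29, Mul(-1, Rational(23, 4)))) = Mul(6, Add(-29, Rational(-23, 4))) = Mul(6, Rational(-139, 4)) = Rational(-417, 2)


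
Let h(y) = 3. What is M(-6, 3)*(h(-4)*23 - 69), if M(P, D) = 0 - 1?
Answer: 0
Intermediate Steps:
M(P, D) = -1
M(-6, 3)*(h(-4)*23 - 69) = -(3*23 - 69) = -(69 - 69) = -1*0 = 0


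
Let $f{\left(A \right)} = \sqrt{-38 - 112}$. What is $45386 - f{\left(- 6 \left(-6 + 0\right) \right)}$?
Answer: $45386 - 5 i \sqrt{6} \approx 45386.0 - 12.247 i$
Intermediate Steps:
$f{\left(A \right)} = 5 i \sqrt{6}$ ($f{\left(A \right)} = \sqrt{-150} = 5 i \sqrt{6}$)
$45386 - f{\left(- 6 \left(-6 + 0\right) \right)} = 45386 - 5 i \sqrt{6}$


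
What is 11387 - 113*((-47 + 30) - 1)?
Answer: 13421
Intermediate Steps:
11387 - 113*((-47 + 30) - 1) = 11387 - 113*(-17 - 1) = 11387 - 113*(-18) = 11387 - 1*(-2034) = 11387 + 2034 = 13421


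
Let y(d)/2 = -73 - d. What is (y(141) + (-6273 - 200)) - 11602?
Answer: -18503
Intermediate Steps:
y(d) = -146 - 2*d (y(d) = 2*(-73 - d) = -146 - 2*d)
(y(141) + (-6273 - 200)) - 11602 = ((-146 - 2*141) + (-6273 - 200)) - 11602 = ((-146 - 282) + (-6273 - 1*200)) - 11602 = (-428 + (-6273 - 200)) - 11602 = (-428 - 6473) - 11602 = -6901 - 11602 = -18503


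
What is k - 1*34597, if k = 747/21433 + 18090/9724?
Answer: -3605060596463/104207246 ≈ -34595.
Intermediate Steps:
k = 197493399/104207246 (k = 747*(1/21433) + 18090*(1/9724) = 747/21433 + 9045/4862 = 197493399/104207246 ≈ 1.8952)
k - 1*34597 = 197493399/104207246 - 1*34597 = 197493399/104207246 - 34597 = -3605060596463/104207246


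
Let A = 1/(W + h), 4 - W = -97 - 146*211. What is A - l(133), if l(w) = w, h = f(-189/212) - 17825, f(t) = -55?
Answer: -1732590/13027 ≈ -133.00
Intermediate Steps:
W = 30907 (W = 4 - (-97 - 146*211) = 4 - (-97 - 30806) = 4 - 1*(-30903) = 4 + 30903 = 30907)
h = -17880 (h = -55 - 17825 = -17880)
A = 1/13027 (A = 1/(30907 - 17880) = 1/13027 ≈ 7.6764e-5)
A - l(133) = 1/13027 - 1*133 = 1/13027 - 133 = -1732590/13027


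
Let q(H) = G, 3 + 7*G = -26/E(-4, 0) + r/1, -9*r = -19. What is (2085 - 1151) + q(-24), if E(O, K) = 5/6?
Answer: 292766/315 ≈ 929.42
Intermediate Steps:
E(O, K) = ⅚ (E(O, K) = 5*(⅙) = ⅚)
r = 19/9 (r = -⅑*(-19) = 19/9 ≈ 2.1111)
G = -1444/315 (G = -3/7 + (-26/⅚ + (19/9)/1)/7 = -3/7 + (-26*6/5 + (19/9)*1)/7 = -3/7 + (-156/5 + 19/9)/7 = -3/7 + (⅐)*(-1309/45) = -3/7 - 187/45 = -1444/315 ≈ -4.5841)
q(H) = -1444/315
(2085 - 1151) + q(-24) = (2085 - 1151) - 1444/315 = 934 - 1444/315 = 292766/315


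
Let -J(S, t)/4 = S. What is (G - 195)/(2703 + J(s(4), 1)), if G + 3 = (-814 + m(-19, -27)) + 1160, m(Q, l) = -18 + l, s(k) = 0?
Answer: 103/2703 ≈ 0.038106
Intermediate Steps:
J(S, t) = -4*S
G = 298 (G = -3 + ((-814 + (-18 - 27)) + 1160) = -3 + ((-814 - 45) + 1160) = -3 + (-859 + 1160) = -3 + 301 = 298)
(G - 195)/(2703 + J(s(4), 1)) = (298 - 195)/(2703 - 4*0) = 103/(2703 + 0) = 103/2703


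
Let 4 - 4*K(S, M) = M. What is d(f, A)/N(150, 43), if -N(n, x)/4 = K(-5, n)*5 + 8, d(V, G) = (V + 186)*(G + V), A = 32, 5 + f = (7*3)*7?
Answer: 28536/349 ≈ 81.765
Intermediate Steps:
K(S, M) = 1 - M/4
f = 142 (f = -5 + (7*3)*7 = -5 + 21*7 = -5 + 147 = 142)
d(V, G) = (186 + V)*(G + V)
N(n, x) = -52 + 5*n (N(n, x) = -4*((1 - n/4)*5 + 8) = -4*((5 - 5*n/4) + 8) = -4*(13 - 5*n/4) = -52 + 5*n)
d(f, A)/N(150, 43) = (142² + 186*32 + 186*142 + 32*142)/(-52 + 5*150) = (20164 + 5952 + 26412 + 4544)/(-52 + 750) = 57072/698 = 57072*(1/698) = 28536/349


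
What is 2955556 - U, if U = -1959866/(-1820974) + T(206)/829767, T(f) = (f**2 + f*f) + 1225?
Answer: 744299406225306758/251830688843 ≈ 2.9556e+6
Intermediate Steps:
T(f) = 1225 + 2*f**2 (T(f) = (f**2 + f**2) + 1225 = 2*f**2 + 1225 = 1225 + 2*f**2)
U = 297168754950/251830688843 (U = -1959866/(-1820974) + (1225 + 2*206**2)/829767 = -1959866*(-1/1820974) + (1225 + 2*42436)*(1/829767) = 979933/910487 + (1225 + 84872)*(1/829767) = 979933/910487 + 86097*(1/829767) = 979933/910487 + 28699/276589 = 297168754950/251830688843 ≈ 1.1800)
2955556 - U = 2955556 - 1*297168754950/251830688843 = 2955556 - 297168754950/251830688843 = 744299406225306758/251830688843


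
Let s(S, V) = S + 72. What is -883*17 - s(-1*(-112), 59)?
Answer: -15195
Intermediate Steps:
s(S, V) = 72 + S
-883*17 - s(-1*(-112), 59) = -883*17 - (72 - 1*(-112)) = -15011 - (72 + 112) = -15011 - 1*184 = -15011 - 184 = -15195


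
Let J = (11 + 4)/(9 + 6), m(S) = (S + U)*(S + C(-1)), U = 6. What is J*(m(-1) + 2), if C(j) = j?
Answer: -8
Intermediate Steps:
m(S) = (-1 + S)*(6 + S) (m(S) = (S + 6)*(S - 1) = (6 + S)*(-1 + S) = (-1 + S)*(6 + S))
J = 1 (J = 15/15 = 15*(1/15) = 1)
J*(m(-1) + 2) = 1*((-6 + (-1)² + 5*(-1)) + 2) = 1*((-6 + 1 - 5) + 2) = 1*(-10 + 2) = 1*(-8) = -8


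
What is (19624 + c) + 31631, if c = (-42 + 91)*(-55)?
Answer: 48560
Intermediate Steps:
c = -2695 (c = 49*(-55) = -2695)
(19624 + c) + 31631 = (19624 - 2695) + 31631 = 16929 + 31631 = 48560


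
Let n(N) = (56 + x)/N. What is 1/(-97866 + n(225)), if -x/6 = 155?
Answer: -225/22020724 ≈ -1.0218e-5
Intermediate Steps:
x = -930 (x = -6*155 = -930)
n(N) = -874/N (n(N) = (56 - 930)/N = -874/N)
1/(-97866 + n(225)) = 1/(-97866 - 874/225) = 1/(-22020724/225) = -225/22020724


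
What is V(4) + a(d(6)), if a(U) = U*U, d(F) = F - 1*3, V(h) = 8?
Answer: 17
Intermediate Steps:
d(F) = -3 + F (d(F) = F - 3 = -3 + F)
a(U) = U²
V(4) + a(d(6)) = 8 + (-3 + 6)² = 8 + 3² = 8 + 9 = 17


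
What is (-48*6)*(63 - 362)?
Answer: 86112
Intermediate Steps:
(-48*6)*(63 - 362) = -288*(-299) = 86112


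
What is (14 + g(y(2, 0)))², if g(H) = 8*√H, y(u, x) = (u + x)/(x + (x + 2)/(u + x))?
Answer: 324 + 224*√2 ≈ 640.78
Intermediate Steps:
y(u, x) = (u + x)/(x + (2 + x)/(u + x))
(14 + g(y(2, 0)))² = (14 + 8*√((2 + 0)²/(2 + 0 + 0² + 2*0)))² = (14 + 8*√(2²/(2 + 0 + 0 + 0)))² = (14 + 8*√(4/2))² = (14 + 8*√(4*(½)))² = (14 + 8*√2)²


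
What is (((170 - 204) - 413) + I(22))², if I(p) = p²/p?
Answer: 180625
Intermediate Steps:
I(p) = p
(((170 - 204) - 413) + I(22))² = (((170 - 204) - 413) + 22)² = ((-34 - 413) + 22)² = (-447 + 22)² = (-425)² = 180625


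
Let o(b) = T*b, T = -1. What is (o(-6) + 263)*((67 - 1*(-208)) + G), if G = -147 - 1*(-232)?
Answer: 96840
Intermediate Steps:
G = 85 (G = -147 + 232 = 85)
o(b) = -b
(o(-6) + 263)*((67 - 1*(-208)) + G) = (-1*(-6) + 263)*((67 - 1*(-208)) + 85) = (6 + 263)*((67 + 208) + 85) = 269*(275 + 85) = 269*360 = 96840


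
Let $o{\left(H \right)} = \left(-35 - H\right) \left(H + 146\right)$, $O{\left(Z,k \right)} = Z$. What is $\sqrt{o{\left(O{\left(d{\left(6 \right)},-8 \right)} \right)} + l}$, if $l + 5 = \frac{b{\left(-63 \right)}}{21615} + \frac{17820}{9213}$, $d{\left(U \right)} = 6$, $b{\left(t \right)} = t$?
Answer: $\frac{13 i \sqrt{18062678045447970}}{22126555} \approx 78.962 i$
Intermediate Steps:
$l = - \frac{67899566}{22126555}$ ($l = -5 + \left(- \frac{63}{21615} + \frac{17820}{9213}\right) = -5 + \left(\left(-63\right) \frac{1}{21615} + 17820 \cdot \frac{1}{9213}\right) = -5 + \left(- \frac{21}{7205} + \frac{5940}{3071}\right) = -5 + \frac{42733209}{22126555} = - \frac{67899566}{22126555} \approx -3.0687$)
$o{\left(H \right)} = \left(-35 - H\right) \left(146 + H\right)$
$\sqrt{o{\left(O{\left(d{\left(6 \right)},-8 \right)} \right)} + l} = \sqrt{\left(-5110 - 6^{2} - 1086\right) - \frac{67899566}{22126555}} = \sqrt{\left(-5110 - 36 - 1086\right) - \frac{67899566}{22126555}} = \sqrt{-6232 - \frac{67899566}{22126555}} = \sqrt{- \frac{137960590326}{22126555}} = \frac{13 i \sqrt{18062678045447970}}{22126555}$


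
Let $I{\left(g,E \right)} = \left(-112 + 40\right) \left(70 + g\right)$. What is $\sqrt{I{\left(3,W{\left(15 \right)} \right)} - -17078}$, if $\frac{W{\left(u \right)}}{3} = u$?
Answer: $\sqrt{11822} \approx 108.73$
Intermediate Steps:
$W{\left(u \right)} = 3 u$
$I{\left(g,E \right)} = -5040 - 72 g$ ($I{\left(g,E \right)} = - 72 \left(70 + g\right) = -5040 - 72 g$)
$\sqrt{I{\left(3,W{\left(15 \right)} \right)} - -17078} = \sqrt{\left(-5040 - 216\right) - -17078} = \sqrt{\left(-5040 - 216\right) + 17078} = \sqrt{-5256 + 17078} = \sqrt{11822}$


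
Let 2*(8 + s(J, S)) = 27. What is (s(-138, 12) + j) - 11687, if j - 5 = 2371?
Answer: -18611/2 ≈ -9305.5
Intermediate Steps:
j = 2376 (j = 5 + 2371 = 2376)
s(J, S) = 11/2 (s(J, S) = -8 + (1/2)*27 = -8 + 27/2 = 11/2)
(s(-138, 12) + j) - 11687 = (11/2 + 2376) - 11687 = 4763/2 - 11687 = -18611/2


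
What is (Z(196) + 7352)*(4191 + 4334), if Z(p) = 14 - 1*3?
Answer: 62769575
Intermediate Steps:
Z(p) = 11 (Z(p) = 14 - 3 = 11)
(Z(196) + 7352)*(4191 + 4334) = (11 + 7352)*(4191 + 4334) = 7363*8525 = 62769575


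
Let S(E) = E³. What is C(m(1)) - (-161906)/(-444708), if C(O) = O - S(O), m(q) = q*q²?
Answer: -80953/222354 ≈ -0.36407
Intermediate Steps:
m(q) = q³
C(O) = O - O³
C(m(1)) - (-161906)/(-444708) = (1³ - (1³)³) - (-161906)/(-444708) = (1 - 1*1³) - (-161906)*(-1)/444708 = (1 - 1*1) - 1*80953/222354 = (1 - 1) - 80953/222354 = 0 - 80953/222354 = -80953/222354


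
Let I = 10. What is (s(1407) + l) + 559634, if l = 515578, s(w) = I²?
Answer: 1075312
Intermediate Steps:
s(w) = 100 (s(w) = 10² = 100)
(s(1407) + l) + 559634 = (100 + 515578) + 559634 = 515678 + 559634 = 1075312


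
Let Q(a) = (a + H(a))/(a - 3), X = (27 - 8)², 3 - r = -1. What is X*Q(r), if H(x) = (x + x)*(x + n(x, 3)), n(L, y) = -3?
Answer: 4332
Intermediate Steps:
H(x) = 2*x*(-3 + x) (H(x) = (x + x)*(x - 3) = (2*x)*(-3 + x) = 2*x*(-3 + x))
r = 4 (r = 3 - 1*(-1) = 3 + 1 = 4)
X = 361 (X = 19² = 361)
Q(a) = (a + 2*a*(-3 + a))/(-3 + a) (Q(a) = (a + 2*a*(-3 + a))/(a - 3) = (a + 2*a*(-3 + a))/(-3 + a))
X*Q(r) = 361*(4*(-5 + 2*4)/(-3 + 4)) = 361*(4*(-5 + 8)/1) = 361*(4*1*3) = 361*12 = 4332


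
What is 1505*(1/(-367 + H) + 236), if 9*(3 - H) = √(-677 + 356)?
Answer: 1270641303680/3577499 + 4515*I*√321/3577499 ≈ 3.5518e+5 + 0.022612*I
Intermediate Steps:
H = 3 - I*√321/9 (H = 3 - √(-677 + 356)/9 = 3 - I*√321/9 ≈ 3.0 - 1.9907*I)
1505*(1/(-367 + H) + 236) = 1505*(1/(-367 + (3 - I*√321/9)) + 236) = 1505*(1/(-364 - I*√321/9) + 236) = 1505*(236 + 1/(-364 - I*√321/9)) = 355180 + 1505/(-364 - I*√321/9)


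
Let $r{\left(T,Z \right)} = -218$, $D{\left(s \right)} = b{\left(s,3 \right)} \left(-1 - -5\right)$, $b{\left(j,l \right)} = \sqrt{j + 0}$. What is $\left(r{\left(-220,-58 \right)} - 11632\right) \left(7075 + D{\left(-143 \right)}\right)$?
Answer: $-83838750 - 47400 i \sqrt{143} \approx -8.3839 \cdot 10^{7} - 5.6682 \cdot 10^{5} i$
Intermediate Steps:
$b{\left(j,l \right)} = \sqrt{j}$
$D{\left(s \right)} = 4 \sqrt{s}$ ($D{\left(s \right)} = \sqrt{s} \left(-1 - -5\right) = \sqrt{s} \left(-1 + 5\right) = \sqrt{s} 4 = 4 \sqrt{s}$)
$\left(r{\left(-220,-58 \right)} - 11632\right) \left(7075 + D{\left(-143 \right)}\right) = \left(-218 - 11632\right) \left(7075 + 4 \sqrt{-143}\right) = - 11850 \left(7075 + 4 i \sqrt{143}\right) = -83838750 - 47400 i \sqrt{143}$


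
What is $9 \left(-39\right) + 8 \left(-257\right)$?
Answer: $-2407$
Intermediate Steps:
$9 \left(-39\right) + 8 \left(-257\right) = -351 - 2056 = -2407$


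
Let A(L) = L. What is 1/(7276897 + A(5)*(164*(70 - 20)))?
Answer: 1/7317897 ≈ 1.3665e-7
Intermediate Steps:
1/(7276897 + A(5)*(164*(70 - 20))) = 1/(7276897 + 5*(164*(70 - 20))) = 1/(7276897 + 5*(164*50)) = 1/(7276897 + 5*8200) = 1/(7276897 + 41000) = 1/7317897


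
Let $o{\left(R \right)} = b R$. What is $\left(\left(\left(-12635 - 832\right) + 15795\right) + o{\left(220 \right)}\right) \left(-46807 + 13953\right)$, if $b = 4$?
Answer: $-105395632$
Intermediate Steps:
$o{\left(R \right)} = 4 R$
$\left(\left(\left(-12635 - 832\right) + 15795\right) + o{\left(220 \right)}\right) \left(-46807 + 13953\right) = \left(\left(\left(-12635 - 832\right) + 15795\right) + 4 \cdot 220\right) \left(-46807 + 13953\right) = \left(\left(-13467 + 15795\right) + 880\right) \left(-32854\right) = \left(2328 + 880\right) \left(-32854\right) = 3208 \left(-32854\right) = -105395632$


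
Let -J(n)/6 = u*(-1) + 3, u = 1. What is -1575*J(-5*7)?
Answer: 18900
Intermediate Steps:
J(n) = -12 (J(n) = -6*(1*(-1) + 3) = -6*(-1 + 3) = -6*2 = -12)
-1575*J(-5*7) = -1575*(-12) = 18900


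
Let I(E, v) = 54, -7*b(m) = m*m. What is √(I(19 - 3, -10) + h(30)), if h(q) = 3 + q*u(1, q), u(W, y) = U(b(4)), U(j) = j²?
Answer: √10473/7 ≈ 14.620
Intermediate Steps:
b(m) = -m²/7 (b(m) = -m*m/7 = -m²/7)
u(W, y) = 256/49 (u(W, y) = (-⅐*4²)² = (-⅐*16)² = (-16/7)² = 256/49)
h(q) = 3 + 256*q/49 (h(q) = 3 + q*(256/49) = 3 + 256*q/49)
√(I(19 - 3, -10) + h(30)) = √(54 + (3 + (256/49)*30)) = √(54 + (3 + 7680/49)) = √(54 + 7827/49) = √(10473/49) = √10473/7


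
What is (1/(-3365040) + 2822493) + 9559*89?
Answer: 12360612989759/3365040 ≈ 3.6732e+6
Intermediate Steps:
(1/(-3365040) + 2822493) + 9559*89 = (-1/3365040 + 2822493) + 850751 = 9497801844719/3365040 + 850751 = 12360612989759/3365040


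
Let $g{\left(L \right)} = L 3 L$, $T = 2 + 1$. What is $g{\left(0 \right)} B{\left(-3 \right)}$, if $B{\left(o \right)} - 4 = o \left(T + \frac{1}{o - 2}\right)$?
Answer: $0$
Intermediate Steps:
$T = 3$
$g{\left(L \right)} = 3 L^{2}$ ($g{\left(L \right)} = 3 L L = 3 L^{2}$)
$B{\left(o \right)} = 4 + o \left(3 + \frac{1}{-2 + o}\right)$ ($B{\left(o \right)} = 4 + o \left(3 + \frac{1}{o - 2}\right) = 4 + o \left(3 + \frac{1}{-2 + o}\right)$)
$g{\left(0 \right)} B{\left(-3 \right)} = 3 \cdot 0^{2} \frac{-8 - -3 + 3 \left(-3\right)^{2}}{-2 - 3} = 3 \cdot 0 \frac{-8 + 3 + 3 \cdot 9}{-5} = 0 \left(- \frac{-8 + 3 + 27}{5}\right) = 0 \left(\left(- \frac{1}{5}\right) 22\right) = 0 \left(- \frac{22}{5}\right) = 0$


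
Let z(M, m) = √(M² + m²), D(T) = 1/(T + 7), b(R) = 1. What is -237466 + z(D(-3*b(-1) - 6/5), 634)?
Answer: -237466 + √78783401/14 ≈ -2.3683e+5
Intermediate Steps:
D(T) = 1/(7 + T)
-237466 + z(D(-3*b(-1) - 6/5), 634) = -237466 + √((1/(7 + (-3*1 - 6/5)))² + 634²) = -237466 + √((1/(7 + (-3 - 6/5)))² + 401956) = -237466 + √((1/(7 - 21/5))² + 401956) = -237466 + √((1/(14/5))² + 401956) = -237466 + √((5/14)² + 401956) = -237466 + √(25/196 + 401956) = -237466 + √(78783401/196) = -237466 + √78783401/14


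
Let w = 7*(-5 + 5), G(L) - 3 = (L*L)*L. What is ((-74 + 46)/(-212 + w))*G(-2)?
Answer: -35/53 ≈ -0.66038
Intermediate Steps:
G(L) = 3 + L**3 (G(L) = 3 + (L*L)*L = 3 + L**2*L = 3 + L**3)
w = 0 (w = 7*0 = 0)
((-74 + 46)/(-212 + w))*G(-2) = ((-74 + 46)/(-212 + 0))*(3 + (-2)**3) = (-28/(-212))*(3 - 8) = -28*(-1/212)*(-5) = (7/53)*(-5) = -35/53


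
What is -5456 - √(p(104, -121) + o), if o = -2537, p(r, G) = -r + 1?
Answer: -5456 - 4*I*√165 ≈ -5456.0 - 51.381*I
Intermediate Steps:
p(r, G) = 1 - r
-5456 - √(p(104, -121) + o) = -5456 - √((1 - 1*104) - 2537) = -5456 - √((1 - 104) - 2537) = -5456 - √(-103 - 2537) = -5456 - √(-2640) = -5456 - 4*I*√165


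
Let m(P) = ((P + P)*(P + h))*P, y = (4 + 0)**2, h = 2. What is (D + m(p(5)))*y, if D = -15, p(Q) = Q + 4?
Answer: 28272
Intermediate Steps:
y = 16 (y = 4**2 = 16)
p(Q) = 4 + Q
m(P) = 2*P**2*(2 + P) (m(P) = ((P + P)*(P + 2))*P = ((2*P)*(2 + P))*P = (2*P*(2 + P))*P = 2*P**2*(2 + P))
(D + m(p(5)))*y = (-15 + 2*(4 + 5)**2*(2 + (4 + 5)))*16 = (-15 + 2*9**2*(2 + 9))*16 = (-15 + 2*81*11)*16 = (-15 + 1782)*16 = 1767*16 = 28272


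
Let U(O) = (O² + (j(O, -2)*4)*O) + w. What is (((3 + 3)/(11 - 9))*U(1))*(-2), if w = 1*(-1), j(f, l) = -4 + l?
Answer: 144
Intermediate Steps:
w = -1
U(O) = -1 + O² - 24*O (U(O) = (O² + ((-4 - 2)*4)*O) - 1 = (O² + (-6*4)*O) - 1 = (O² - 24*O) - 1 = -1 + O² - 24*O)
(((3 + 3)/(11 - 9))*U(1))*(-2) = (((3 + 3)/(11 - 9))*(-1 + 1² - 24*1))*(-2) = ((6/2)*(-1 + 1 - 24))*(-2) = ((6*(½))*(-24))*(-2) = (3*(-24))*(-2) = -72*(-2) = 144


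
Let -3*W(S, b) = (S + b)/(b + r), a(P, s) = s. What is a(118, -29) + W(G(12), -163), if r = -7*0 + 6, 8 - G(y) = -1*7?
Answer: -13807/471 ≈ -29.314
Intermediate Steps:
G(y) = 15 (G(y) = 8 - (-1)*7 = 8 - 1*(-7) = 8 + 7 = 15)
r = 6 (r = 0 + 6 = 6)
W(S, b) = -(S + b)/(3*(6 + b)) (W(S, b) = -(S + b)/(3*(b + 6)) = -(S + b)/(3*(6 + b)))
a(118, -29) + W(G(12), -163) = -29 + (-1*15 - 1*(-163))/(3*(6 - 163)) = -29 + (⅓)*(-15 + 163)/(-157) = -29 + (⅓)*(-1/157)*148 = -29 - 148/471 = -13807/471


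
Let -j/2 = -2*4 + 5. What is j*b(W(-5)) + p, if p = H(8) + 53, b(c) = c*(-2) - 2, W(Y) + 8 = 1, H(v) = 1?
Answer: 126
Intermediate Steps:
W(Y) = -7 (W(Y) = -8 + 1 = -7)
b(c) = -2 - 2*c (b(c) = -2*c - 2 = -2 - 2*c)
p = 54 (p = 1 + 53 = 54)
j = 6 (j = -2*(-2*4 + 5) = -2*(-8 + 5) = -2*(-3) = 6)
j*b(W(-5)) + p = 6*(-2 - 2*(-7)) + 54 = 6*(-2 + 14) + 54 = 6*12 + 54 = 72 + 54 = 126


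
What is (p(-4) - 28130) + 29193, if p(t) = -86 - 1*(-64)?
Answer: 1041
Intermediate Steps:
p(t) = -22 (p(t) = -86 + 64 = -22)
(p(-4) - 28130) + 29193 = (-22 - 28130) + 29193 = -28152 + 29193 = 1041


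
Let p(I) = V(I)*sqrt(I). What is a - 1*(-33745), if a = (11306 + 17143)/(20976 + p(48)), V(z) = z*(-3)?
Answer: 102878881111/3048592 + 28449*sqrt(3)/762148 ≈ 33746.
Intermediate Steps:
V(z) = -3*z
p(I) = -3*I**(3/2) (p(I) = (-3*I)*sqrt(I) = -3*I**(3/2))
a = 28449/(20976 - 576*sqrt(3)) (a = (11306 + 17143)/(20976 - 576*sqrt(3)) = 28449/(20976 - 576*sqrt(3)) ≈ 1.4240)
a - 1*(-33745) = (4144071/3048592 + 28449*sqrt(3)/762148) - 1*(-33745) = (4144071/3048592 + 28449*sqrt(3)/762148) + 33745 = 102878881111/3048592 + 28449*sqrt(3)/762148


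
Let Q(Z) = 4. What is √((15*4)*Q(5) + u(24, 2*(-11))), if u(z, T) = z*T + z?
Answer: 2*I*√66 ≈ 16.248*I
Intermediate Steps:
u(z, T) = z + T*z (u(z, T) = T*z + z = z + T*z)
√((15*4)*Q(5) + u(24, 2*(-11))) = √((15*4)*4 + 24*(1 + 2*(-11))) = √(60*4 + 24*(1 - 22)) = √(240 + 24*(-21)) = √(240 - 504) = √(-264) = 2*I*√66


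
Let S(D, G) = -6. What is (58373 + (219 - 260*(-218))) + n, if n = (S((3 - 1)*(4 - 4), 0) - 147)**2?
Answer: 138681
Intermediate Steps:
n = 23409 (n = (-6 - 147)**2 = (-153)**2 = 23409)
(58373 + (219 - 260*(-218))) + n = (58373 + (219 - 260*(-218))) + 23409 = (58373 + (219 + 56680)) + 23409 = (58373 + 56899) + 23409 = 115272 + 23409 = 138681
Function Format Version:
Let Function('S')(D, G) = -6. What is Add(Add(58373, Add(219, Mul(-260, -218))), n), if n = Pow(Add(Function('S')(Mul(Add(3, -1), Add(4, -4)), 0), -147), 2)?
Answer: 138681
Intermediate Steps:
n = 23409 (n = Pow(Add(-6, -147), 2) = Pow(-153, 2) = 23409)
Add(Add(58373, Add(219, Mul(-260, -218))), n) = Add(Add(58373, Add(219, Mul(-260, -218))), 23409) = Add(Add(58373, Add(219, 56680)), 23409) = Add(Add(58373, 56899), 23409) = Add(115272, 23409) = 138681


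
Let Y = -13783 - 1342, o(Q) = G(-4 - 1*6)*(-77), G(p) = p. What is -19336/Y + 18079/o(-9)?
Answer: 5242429/211750 ≈ 24.758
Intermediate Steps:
o(Q) = 770 (o(Q) = (-4 - 1*6)*(-77) = (-4 - 6)*(-77) = -10*(-77) = 770)
Y = -15125
-19336/Y + 18079/o(-9) = -19336/(-15125) + 18079/770 = -19336*(-1/15125) + 18079*(1/770) = 19336/15125 + 18079/770 = 5242429/211750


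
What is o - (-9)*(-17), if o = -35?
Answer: -188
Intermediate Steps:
o - (-9)*(-17) = -35 - (-9)*(-17) = -35 - 1*153 = -35 - 153 = -188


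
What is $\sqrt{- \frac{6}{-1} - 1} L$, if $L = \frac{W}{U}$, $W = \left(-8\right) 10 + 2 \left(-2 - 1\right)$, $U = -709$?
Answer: $\frac{86 \sqrt{5}}{709} \approx 0.27123$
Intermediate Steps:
$W = -86$ ($W = -80 + 2 \left(-3\right) = -80 - 6 = -86$)
$L = \frac{86}{709}$ ($L = - \frac{86}{-709} = \left(-86\right) \left(- \frac{1}{709}\right) = \frac{86}{709} \approx 0.1213$)
$\sqrt{- \frac{6}{-1} - 1} L = \sqrt{- \frac{6}{-1} - 1} \cdot \frac{86}{709} = \sqrt{\left(-6\right) \left(-1\right) - 1} \cdot \frac{86}{709} = \sqrt{6 - 1} \cdot \frac{86}{709} = \sqrt{5} \cdot \frac{86}{709} = \frac{86 \sqrt{5}}{709}$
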